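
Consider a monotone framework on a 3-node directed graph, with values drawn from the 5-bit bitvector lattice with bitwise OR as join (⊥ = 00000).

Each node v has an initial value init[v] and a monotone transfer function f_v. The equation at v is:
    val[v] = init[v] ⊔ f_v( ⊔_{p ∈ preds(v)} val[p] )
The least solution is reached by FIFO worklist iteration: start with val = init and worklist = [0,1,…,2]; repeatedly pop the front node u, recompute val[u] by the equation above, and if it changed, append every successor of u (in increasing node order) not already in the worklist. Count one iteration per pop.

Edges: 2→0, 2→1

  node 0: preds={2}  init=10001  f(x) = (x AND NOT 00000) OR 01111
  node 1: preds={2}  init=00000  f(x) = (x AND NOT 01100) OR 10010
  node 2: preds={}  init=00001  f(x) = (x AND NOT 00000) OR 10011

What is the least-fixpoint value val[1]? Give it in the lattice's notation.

10011

Worklist (5 pops):
  #1 pop 0: in=00001 → 11111 (was 10001); enqueue []
  #2 pop 1: in=00001 → 10011 (was 00000); enqueue []
  #3 pop 2: in=00000 → 10011 (was 00001); enqueue [0,1]
  #4 pop 0: in=10011 → 11111 (no change)
  #5 pop 1: in=10011 → 10011 (no change)

Fixpoint:
  val[0] = 11111
  val[1] = 10011
  val[2] = 10011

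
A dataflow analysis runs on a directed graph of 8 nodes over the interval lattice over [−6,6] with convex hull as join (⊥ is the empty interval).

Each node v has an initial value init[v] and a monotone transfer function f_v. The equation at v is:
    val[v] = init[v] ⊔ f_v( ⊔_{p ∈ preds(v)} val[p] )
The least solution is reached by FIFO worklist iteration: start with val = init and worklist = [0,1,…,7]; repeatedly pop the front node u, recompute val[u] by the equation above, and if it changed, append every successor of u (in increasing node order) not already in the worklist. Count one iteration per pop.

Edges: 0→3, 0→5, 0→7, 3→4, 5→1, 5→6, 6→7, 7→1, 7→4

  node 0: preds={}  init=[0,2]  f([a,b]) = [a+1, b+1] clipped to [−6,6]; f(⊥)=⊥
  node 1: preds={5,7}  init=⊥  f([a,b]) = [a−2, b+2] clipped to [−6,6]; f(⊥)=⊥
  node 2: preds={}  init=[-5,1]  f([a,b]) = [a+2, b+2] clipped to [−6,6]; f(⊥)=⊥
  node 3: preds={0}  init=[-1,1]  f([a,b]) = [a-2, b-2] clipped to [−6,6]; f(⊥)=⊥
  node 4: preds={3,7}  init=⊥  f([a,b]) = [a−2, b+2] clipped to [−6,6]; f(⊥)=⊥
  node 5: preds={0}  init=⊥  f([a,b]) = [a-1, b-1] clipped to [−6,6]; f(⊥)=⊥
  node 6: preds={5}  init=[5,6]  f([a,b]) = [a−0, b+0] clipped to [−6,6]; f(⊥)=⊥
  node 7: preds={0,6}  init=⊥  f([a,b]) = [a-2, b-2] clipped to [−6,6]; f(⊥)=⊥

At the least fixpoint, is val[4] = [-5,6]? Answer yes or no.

Trace (10 dequeues):
  [1] u=0 | in ⊥ | out [0,2] | ==
  [2] u=1 | in ⊥ | out ⊥ | ==
  [3] u=2 | in ⊥ | out [-5,1] | ==
  [4] u=3 | in [0,2] | out [-2,1] | prev [-1,1] | push {}
  [5] u=4 | in [-2,1] | out [-4,3] | prev ⊥ | push {}
  [6] u=5 | in [0,2] | out [-1,1] | prev ⊥ | push {1}
  [7] u=6 | in [-1,1] | out [-1,6] | prev [5,6] | push {}
  [8] u=7 | in [-1,6] | out [-3,4] | prev ⊥ | push {4}
  [9] u=1 | in [-3,4] | out [-5,6] | prev ⊥ | push {}
  [10] u=4 | in [-3,4] | out [-5,6] | prev [-4,3] | push {}

Converged values:
  [0] [0,2]
  [1] [-5,6]
  [2] [-5,1]
  [3] [-2,1]
  [4] [-5,6]
  [5] [-1,1]
  [6] [-1,6]
  [7] [-3,4]

yes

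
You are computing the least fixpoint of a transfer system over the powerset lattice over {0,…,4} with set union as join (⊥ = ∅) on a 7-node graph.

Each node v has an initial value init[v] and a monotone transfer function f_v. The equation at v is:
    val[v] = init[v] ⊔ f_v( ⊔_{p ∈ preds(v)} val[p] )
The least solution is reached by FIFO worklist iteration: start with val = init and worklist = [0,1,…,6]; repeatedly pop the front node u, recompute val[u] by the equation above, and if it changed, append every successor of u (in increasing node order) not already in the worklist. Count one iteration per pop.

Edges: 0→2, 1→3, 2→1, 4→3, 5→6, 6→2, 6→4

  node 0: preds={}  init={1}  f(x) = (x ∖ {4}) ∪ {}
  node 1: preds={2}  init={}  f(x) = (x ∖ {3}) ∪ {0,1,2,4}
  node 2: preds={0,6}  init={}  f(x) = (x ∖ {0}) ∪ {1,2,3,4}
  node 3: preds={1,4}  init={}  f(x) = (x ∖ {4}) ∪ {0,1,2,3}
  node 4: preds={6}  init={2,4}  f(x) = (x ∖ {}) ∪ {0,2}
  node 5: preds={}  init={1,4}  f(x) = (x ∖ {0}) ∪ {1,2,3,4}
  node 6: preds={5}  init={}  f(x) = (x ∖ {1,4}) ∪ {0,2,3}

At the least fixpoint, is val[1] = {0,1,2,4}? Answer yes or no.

Iteration log — 12 steps:
  step 1. node 0  ⊔preds={}  new={1}  stable
  step 2. node 1  ⊔preds={}  new={0,1,2,4}  old={}  +wl: 
  step 3. node 2  ⊔preds={1}  new={1,2,3,4}  old={}  +wl: 1
  step 4. node 3  ⊔preds={0,1,2,4}  new={0,1,2,3}  old={}  +wl: 
  step 5. node 4  ⊔preds={}  new={0,2,4}  old={2,4}  +wl: 3
  step 6. node 5  ⊔preds={}  new={1,2,3,4}  old={1,4}  +wl: 
  step 7. node 6  ⊔preds={1,2,3,4}  new={0,2,3}  old={}  +wl: 2,4
  step 8. node 1  ⊔preds={1,2,3,4}  new={0,1,2,4}  stable
  step 9. node 3  ⊔preds={0,1,2,4}  new={0,1,2,3}  stable
  step 10. node 2  ⊔preds={0,1,2,3}  new={1,2,3,4}  stable
  step 11. node 4  ⊔preds={0,2,3}  new={0,2,3,4}  old={0,2,4}  +wl: 3
  step 12. node 3  ⊔preds={0,1,2,3,4}  new={0,1,2,3}  stable

Least fixpoint reached:
  node 0: {1}
  node 1: {0,1,2,4}
  node 2: {1,2,3,4}
  node 3: {0,1,2,3}
  node 4: {0,2,3,4}
  node 5: {1,2,3,4}
  node 6: {0,2,3}

yes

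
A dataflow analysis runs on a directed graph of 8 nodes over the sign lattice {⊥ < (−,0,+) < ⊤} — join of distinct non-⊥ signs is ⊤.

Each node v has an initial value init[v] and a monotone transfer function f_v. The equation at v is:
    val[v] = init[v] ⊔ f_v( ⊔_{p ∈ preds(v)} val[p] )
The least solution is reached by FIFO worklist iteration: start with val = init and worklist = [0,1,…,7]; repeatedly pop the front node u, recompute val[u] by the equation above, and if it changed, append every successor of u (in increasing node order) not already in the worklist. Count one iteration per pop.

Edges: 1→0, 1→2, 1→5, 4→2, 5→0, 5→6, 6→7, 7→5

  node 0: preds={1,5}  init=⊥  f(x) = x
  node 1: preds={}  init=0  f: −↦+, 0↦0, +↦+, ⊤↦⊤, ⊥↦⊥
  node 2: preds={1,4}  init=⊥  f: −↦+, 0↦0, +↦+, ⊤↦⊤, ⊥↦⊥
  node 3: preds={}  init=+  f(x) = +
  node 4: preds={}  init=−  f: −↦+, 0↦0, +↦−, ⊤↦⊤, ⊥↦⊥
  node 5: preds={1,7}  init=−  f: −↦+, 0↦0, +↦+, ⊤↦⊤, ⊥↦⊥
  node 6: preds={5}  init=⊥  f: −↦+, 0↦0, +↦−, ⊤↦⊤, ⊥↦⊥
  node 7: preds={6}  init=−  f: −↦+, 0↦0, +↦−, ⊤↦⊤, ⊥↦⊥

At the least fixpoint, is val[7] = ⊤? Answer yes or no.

yes

Worklist (10 pops):
  #1 pop 0: in=⊤ → ⊤ (was ⊥); enqueue []
  #2 pop 1: in=⊥ → 0 (no change)
  #3 pop 2: in=⊤ → ⊤ (was ⊥); enqueue []
  #4 pop 3: in=⊥ → + (no change)
  #5 pop 4: in=⊥ → − (no change)
  #6 pop 5: in=⊤ → ⊤ (was −); enqueue [0]
  #7 pop 6: in=⊤ → ⊤ (was ⊥); enqueue []
  #8 pop 7: in=⊤ → ⊤ (was −); enqueue [5]
  #9 pop 0: in=⊤ → ⊤ (no change)
  #10 pop 5: in=⊤ → ⊤ (no change)

Fixpoint:
  val[0] = ⊤
  val[1] = 0
  val[2] = ⊤
  val[3] = +
  val[4] = −
  val[5] = ⊤
  val[6] = ⊤
  val[7] = ⊤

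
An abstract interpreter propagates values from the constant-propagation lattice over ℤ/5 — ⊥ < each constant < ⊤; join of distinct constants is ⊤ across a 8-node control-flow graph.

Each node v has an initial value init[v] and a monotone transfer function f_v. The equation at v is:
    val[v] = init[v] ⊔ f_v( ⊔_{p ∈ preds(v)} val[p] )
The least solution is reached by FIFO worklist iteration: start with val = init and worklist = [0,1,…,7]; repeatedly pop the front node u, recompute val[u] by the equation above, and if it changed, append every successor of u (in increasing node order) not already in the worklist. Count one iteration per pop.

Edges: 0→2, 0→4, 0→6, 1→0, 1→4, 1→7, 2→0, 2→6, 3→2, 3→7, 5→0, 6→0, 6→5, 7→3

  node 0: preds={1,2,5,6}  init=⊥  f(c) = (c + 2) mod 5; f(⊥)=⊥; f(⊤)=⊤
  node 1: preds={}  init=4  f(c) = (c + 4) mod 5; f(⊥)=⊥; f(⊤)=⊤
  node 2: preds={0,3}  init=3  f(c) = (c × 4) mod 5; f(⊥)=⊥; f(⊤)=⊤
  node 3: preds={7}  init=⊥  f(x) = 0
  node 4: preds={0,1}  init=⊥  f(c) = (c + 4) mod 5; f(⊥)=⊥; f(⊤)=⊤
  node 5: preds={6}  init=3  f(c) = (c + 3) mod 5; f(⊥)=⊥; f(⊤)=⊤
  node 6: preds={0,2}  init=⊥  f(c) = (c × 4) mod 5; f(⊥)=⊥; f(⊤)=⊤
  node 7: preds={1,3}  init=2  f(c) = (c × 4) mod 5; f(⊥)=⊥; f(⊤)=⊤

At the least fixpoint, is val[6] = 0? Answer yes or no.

no

Worklist (13 pops):
  #1 pop 0: in=⊤ → ⊤ (was ⊥); enqueue []
  #2 pop 1: in=⊥ → 4 (no change)
  #3 pop 2: in=⊤ → ⊤ (was 3); enqueue [0]
  #4 pop 3: in=2 → 0 (was ⊥); enqueue [2]
  #5 pop 4: in=⊤ → ⊤ (was ⊥); enqueue []
  #6 pop 5: in=⊥ → 3 (no change)
  #7 pop 6: in=⊤ → ⊤ (was ⊥); enqueue [5]
  #8 pop 7: in=⊤ → ⊤ (was 2); enqueue [3]
  #9 pop 0: in=⊤ → ⊤ (no change)
  #10 pop 2: in=⊤ → ⊤ (no change)
  #11 pop 5: in=⊤ → ⊤ (was 3); enqueue [0]
  #12 pop 3: in=⊤ → 0 (no change)
  #13 pop 0: in=⊤ → ⊤ (no change)

Fixpoint:
  val[0] = ⊤
  val[1] = 4
  val[2] = ⊤
  val[3] = 0
  val[4] = ⊤
  val[5] = ⊤
  val[6] = ⊤
  val[7] = ⊤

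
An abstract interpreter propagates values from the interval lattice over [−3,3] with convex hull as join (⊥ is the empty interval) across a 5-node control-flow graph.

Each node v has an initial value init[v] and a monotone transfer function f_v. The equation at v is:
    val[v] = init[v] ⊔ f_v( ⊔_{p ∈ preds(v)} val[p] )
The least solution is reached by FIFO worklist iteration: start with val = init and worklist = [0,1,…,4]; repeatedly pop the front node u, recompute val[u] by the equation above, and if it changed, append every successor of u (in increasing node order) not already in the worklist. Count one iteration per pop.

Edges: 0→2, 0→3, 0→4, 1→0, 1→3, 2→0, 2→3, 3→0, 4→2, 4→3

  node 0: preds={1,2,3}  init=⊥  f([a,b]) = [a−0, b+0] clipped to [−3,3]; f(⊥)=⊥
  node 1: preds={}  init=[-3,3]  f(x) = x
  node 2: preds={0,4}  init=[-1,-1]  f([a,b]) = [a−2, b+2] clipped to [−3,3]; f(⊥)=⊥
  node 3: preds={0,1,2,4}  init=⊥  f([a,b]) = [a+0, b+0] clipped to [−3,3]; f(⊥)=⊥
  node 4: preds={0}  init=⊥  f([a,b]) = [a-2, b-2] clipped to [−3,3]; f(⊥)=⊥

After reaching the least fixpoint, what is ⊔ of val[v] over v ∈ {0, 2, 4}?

Worklist (8 pops):
  #1 pop 0: in=[-3,3] → [-3,3] (was ⊥); enqueue []
  #2 pop 1: in=⊥ → [-3,3] (no change)
  #3 pop 2: in=[-3,3] → [-3,3] (was [-1,-1]); enqueue [0]
  #4 pop 3: in=[-3,3] → [-3,3] (was ⊥); enqueue []
  #5 pop 4: in=[-3,3] → [-3,1] (was ⊥); enqueue [2,3]
  #6 pop 0: in=[-3,3] → [-3,3] (no change)
  #7 pop 2: in=[-3,3] → [-3,3] (no change)
  #8 pop 3: in=[-3,3] → [-3,3] (no change)

Fixpoint:
  val[0] = [-3,3]
  val[1] = [-3,3]
  val[2] = [-3,3]
  val[3] = [-3,3]
  val[4] = [-3,1]

[-3,3]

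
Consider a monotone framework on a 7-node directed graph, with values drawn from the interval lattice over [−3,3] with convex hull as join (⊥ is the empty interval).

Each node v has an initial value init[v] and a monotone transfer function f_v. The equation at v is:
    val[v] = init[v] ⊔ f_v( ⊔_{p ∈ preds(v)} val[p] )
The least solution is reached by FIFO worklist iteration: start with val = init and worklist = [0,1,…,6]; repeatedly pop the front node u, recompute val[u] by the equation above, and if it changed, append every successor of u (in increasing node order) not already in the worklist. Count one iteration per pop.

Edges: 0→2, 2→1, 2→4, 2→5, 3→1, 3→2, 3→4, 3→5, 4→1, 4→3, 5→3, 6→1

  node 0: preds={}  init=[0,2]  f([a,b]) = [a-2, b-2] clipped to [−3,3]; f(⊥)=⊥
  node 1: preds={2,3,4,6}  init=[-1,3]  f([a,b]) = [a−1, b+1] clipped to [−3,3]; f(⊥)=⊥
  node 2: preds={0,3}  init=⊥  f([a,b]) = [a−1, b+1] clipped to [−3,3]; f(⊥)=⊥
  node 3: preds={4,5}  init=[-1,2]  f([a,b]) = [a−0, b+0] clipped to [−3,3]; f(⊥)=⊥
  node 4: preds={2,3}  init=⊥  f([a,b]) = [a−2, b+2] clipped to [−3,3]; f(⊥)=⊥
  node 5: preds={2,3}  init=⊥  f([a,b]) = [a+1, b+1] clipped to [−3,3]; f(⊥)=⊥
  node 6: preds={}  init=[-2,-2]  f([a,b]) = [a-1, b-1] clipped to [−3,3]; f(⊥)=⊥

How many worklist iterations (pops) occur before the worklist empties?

15

Worklist (15 pops):
  #1 pop 0: in=⊥ → [0,2] (no change)
  #2 pop 1: in=[-2,2] → [-3,3] (was [-1,3]); enqueue []
  #3 pop 2: in=[-1,2] → [-2,3] (was ⊥); enqueue [1]
  #4 pop 3: in=⊥ → [-1,2] (no change)
  #5 pop 4: in=[-2,3] → [-3,3] (was ⊥); enqueue [3]
  #6 pop 5: in=[-2,3] → [-1,3] (was ⊥); enqueue []
  #7 pop 6: in=⊥ → [-2,-2] (no change)
  #8 pop 1: in=[-3,3] → [-3,3] (no change)
  #9 pop 3: in=[-3,3] → [-3,3] (was [-1,2]); enqueue [1,2,4,5]
  #10 pop 1: in=[-3,3] → [-3,3] (no change)
  #11 pop 2: in=[-3,3] → [-3,3] (was [-2,3]); enqueue [1]
  #12 pop 4: in=[-3,3] → [-3,3] (no change)
  #13 pop 5: in=[-3,3] → [-2,3] (was [-1,3]); enqueue [3]
  #14 pop 1: in=[-3,3] → [-3,3] (no change)
  #15 pop 3: in=[-3,3] → [-3,3] (no change)

Fixpoint:
  val[0] = [0,2]
  val[1] = [-3,3]
  val[2] = [-3,3]
  val[3] = [-3,3]
  val[4] = [-3,3]
  val[5] = [-2,3]
  val[6] = [-2,-2]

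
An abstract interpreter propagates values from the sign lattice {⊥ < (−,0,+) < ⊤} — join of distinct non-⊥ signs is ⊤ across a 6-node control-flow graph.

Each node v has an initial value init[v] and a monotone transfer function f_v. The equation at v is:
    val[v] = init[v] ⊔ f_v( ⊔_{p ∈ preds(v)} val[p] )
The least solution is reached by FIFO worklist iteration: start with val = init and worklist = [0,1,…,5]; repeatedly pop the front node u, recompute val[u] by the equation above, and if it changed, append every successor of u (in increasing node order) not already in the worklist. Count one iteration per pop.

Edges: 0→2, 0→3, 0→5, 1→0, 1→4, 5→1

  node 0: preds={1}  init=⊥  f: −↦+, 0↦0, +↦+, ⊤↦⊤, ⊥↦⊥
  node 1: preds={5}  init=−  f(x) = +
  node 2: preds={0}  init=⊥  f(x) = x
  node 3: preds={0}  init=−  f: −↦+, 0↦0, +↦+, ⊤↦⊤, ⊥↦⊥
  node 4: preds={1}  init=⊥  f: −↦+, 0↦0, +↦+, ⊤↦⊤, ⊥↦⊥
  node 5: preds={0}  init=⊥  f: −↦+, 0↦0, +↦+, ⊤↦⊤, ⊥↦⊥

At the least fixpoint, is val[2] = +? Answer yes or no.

Worklist (12 pops):
  #1 pop 0: in=− → + (was ⊥); enqueue []
  #2 pop 1: in=⊥ → ⊤ (was −); enqueue [0]
  #3 pop 2: in=+ → + (was ⊥); enqueue []
  #4 pop 3: in=+ → ⊤ (was −); enqueue []
  #5 pop 4: in=⊤ → ⊤ (was ⊥); enqueue []
  #6 pop 5: in=+ → + (was ⊥); enqueue [1]
  #7 pop 0: in=⊤ → ⊤ (was +); enqueue [2,3,5]
  #8 pop 1: in=+ → ⊤ (no change)
  #9 pop 2: in=⊤ → ⊤ (was +); enqueue []
  #10 pop 3: in=⊤ → ⊤ (no change)
  #11 pop 5: in=⊤ → ⊤ (was +); enqueue [1]
  #12 pop 1: in=⊤ → ⊤ (no change)

Fixpoint:
  val[0] = ⊤
  val[1] = ⊤
  val[2] = ⊤
  val[3] = ⊤
  val[4] = ⊤
  val[5] = ⊤

no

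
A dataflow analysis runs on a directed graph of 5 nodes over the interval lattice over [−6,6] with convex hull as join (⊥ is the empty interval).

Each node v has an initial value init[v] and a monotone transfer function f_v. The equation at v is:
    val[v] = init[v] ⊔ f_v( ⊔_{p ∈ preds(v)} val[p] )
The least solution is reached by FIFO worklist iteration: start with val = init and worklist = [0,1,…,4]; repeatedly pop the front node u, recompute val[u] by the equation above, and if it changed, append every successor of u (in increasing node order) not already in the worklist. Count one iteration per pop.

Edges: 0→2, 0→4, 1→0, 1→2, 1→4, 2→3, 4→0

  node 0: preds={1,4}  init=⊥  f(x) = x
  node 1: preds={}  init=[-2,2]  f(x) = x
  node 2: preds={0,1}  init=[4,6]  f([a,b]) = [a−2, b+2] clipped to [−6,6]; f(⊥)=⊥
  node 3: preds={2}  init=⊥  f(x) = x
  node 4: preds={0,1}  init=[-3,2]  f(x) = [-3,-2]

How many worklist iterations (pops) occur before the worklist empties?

Worklist (5 pops):
  #1 pop 0: in=[-3,2] → [-3,2] (was ⊥); enqueue []
  #2 pop 1: in=⊥ → [-2,2] (no change)
  #3 pop 2: in=[-3,2] → [-5,6] (was [4,6]); enqueue []
  #4 pop 3: in=[-5,6] → [-5,6] (was ⊥); enqueue []
  #5 pop 4: in=[-3,2] → [-3,2] (no change)

Fixpoint:
  val[0] = [-3,2]
  val[1] = [-2,2]
  val[2] = [-5,6]
  val[3] = [-5,6]
  val[4] = [-3,2]

5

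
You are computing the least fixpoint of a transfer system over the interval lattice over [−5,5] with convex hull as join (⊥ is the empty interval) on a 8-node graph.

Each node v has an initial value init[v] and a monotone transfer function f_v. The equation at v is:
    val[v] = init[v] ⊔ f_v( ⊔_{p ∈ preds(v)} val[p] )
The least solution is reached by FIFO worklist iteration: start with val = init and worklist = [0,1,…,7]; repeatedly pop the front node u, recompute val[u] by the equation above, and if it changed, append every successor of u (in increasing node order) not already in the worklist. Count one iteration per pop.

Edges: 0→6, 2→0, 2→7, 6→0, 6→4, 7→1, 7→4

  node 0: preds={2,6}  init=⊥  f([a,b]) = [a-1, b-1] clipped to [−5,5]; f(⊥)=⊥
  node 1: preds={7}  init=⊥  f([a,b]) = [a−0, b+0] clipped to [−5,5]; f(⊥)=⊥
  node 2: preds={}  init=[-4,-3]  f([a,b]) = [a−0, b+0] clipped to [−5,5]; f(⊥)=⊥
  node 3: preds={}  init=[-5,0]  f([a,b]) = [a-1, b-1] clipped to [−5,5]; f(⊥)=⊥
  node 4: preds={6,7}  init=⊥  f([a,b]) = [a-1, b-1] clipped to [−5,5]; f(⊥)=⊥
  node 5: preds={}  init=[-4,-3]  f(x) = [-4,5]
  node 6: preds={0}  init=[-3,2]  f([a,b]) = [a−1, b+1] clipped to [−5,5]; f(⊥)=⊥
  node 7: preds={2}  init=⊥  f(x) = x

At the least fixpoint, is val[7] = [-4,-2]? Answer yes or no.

no

Iteration log — 11 steps:
  step 1. node 0  ⊔preds=[-4,2]  new=[-5,1]  old=⊥  +wl: 
  step 2. node 1  ⊔preds=⊥  new=⊥  stable
  step 3. node 2  ⊔preds=⊥  new=[-4,-3]  stable
  step 4. node 3  ⊔preds=⊥  new=[-5,0]  stable
  step 5. node 4  ⊔preds=[-3,2]  new=[-4,1]  old=⊥  +wl: 
  step 6. node 5  ⊔preds=⊥  new=[-4,5]  old=[-4,-3]  +wl: 
  step 7. node 6  ⊔preds=[-5,1]  new=[-5,2]  old=[-3,2]  +wl: 0,4
  step 8. node 7  ⊔preds=[-4,-3]  new=[-4,-3]  old=⊥  +wl: 1
  step 9. node 0  ⊔preds=[-5,2]  new=[-5,1]  stable
  step 10. node 4  ⊔preds=[-5,2]  new=[-5,1]  old=[-4,1]  +wl: 
  step 11. node 1  ⊔preds=[-4,-3]  new=[-4,-3]  old=⊥  +wl: 

Least fixpoint reached:
  node 0: [-5,1]
  node 1: [-4,-3]
  node 2: [-4,-3]
  node 3: [-5,0]
  node 4: [-5,1]
  node 5: [-4,5]
  node 6: [-5,2]
  node 7: [-4,-3]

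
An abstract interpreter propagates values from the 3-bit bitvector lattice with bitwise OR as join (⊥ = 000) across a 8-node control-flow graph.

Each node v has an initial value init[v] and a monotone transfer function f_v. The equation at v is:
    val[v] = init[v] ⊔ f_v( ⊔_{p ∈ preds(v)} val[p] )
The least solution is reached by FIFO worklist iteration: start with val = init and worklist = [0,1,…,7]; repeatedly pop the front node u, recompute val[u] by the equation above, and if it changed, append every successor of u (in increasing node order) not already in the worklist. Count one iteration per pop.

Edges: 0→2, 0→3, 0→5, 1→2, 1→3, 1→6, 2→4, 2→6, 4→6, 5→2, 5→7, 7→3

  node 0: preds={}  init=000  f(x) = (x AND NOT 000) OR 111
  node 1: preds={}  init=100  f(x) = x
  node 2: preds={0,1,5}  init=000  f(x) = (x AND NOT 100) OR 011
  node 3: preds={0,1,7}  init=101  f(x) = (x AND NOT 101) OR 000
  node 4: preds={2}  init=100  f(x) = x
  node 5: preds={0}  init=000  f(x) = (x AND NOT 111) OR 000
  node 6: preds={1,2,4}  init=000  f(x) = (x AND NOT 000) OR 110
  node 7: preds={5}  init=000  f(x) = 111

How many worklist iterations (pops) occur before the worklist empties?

Worklist (9 pops):
  #1 pop 0: in=000 → 111 (was 000); enqueue []
  #2 pop 1: in=000 → 100 (no change)
  #3 pop 2: in=111 → 011 (was 000); enqueue []
  #4 pop 3: in=111 → 111 (was 101); enqueue []
  #5 pop 4: in=011 → 111 (was 100); enqueue []
  #6 pop 5: in=111 → 000 (no change)
  #7 pop 6: in=111 → 111 (was 000); enqueue []
  #8 pop 7: in=000 → 111 (was 000); enqueue [3]
  #9 pop 3: in=111 → 111 (no change)

Fixpoint:
  val[0] = 111
  val[1] = 100
  val[2] = 011
  val[3] = 111
  val[4] = 111
  val[5] = 000
  val[6] = 111
  val[7] = 111

9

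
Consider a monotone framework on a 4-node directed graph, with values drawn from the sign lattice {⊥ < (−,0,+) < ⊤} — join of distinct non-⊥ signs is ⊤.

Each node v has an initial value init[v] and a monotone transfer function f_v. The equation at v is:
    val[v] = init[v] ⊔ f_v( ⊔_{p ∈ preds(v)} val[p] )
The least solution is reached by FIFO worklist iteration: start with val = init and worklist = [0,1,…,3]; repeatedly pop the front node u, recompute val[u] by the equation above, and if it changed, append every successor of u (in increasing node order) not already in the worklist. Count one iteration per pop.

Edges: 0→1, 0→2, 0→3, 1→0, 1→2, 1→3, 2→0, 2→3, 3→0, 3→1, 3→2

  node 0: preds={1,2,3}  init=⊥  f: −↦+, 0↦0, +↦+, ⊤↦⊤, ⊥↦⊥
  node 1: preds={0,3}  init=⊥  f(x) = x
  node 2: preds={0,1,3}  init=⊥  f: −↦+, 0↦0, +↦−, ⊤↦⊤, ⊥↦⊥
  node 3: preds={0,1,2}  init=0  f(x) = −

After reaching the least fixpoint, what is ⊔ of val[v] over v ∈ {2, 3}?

⊤

Iteration log — 9 steps:
  step 1. node 0  ⊔preds=0  new=0  old=⊥  +wl: 
  step 2. node 1  ⊔preds=0  new=0  old=⊥  +wl: 0
  step 3. node 2  ⊔preds=0  new=0  old=⊥  +wl: 
  step 4. node 3  ⊔preds=0  new=⊤  old=0  +wl: 1,2
  step 5. node 0  ⊔preds=⊤  new=⊤  old=0  +wl: 3
  step 6. node 1  ⊔preds=⊤  new=⊤  old=0  +wl: 0
  step 7. node 2  ⊔preds=⊤  new=⊤  old=0  +wl: 
  step 8. node 3  ⊔preds=⊤  new=⊤  stable
  step 9. node 0  ⊔preds=⊤  new=⊤  stable

Least fixpoint reached:
  node 0: ⊤
  node 1: ⊤
  node 2: ⊤
  node 3: ⊤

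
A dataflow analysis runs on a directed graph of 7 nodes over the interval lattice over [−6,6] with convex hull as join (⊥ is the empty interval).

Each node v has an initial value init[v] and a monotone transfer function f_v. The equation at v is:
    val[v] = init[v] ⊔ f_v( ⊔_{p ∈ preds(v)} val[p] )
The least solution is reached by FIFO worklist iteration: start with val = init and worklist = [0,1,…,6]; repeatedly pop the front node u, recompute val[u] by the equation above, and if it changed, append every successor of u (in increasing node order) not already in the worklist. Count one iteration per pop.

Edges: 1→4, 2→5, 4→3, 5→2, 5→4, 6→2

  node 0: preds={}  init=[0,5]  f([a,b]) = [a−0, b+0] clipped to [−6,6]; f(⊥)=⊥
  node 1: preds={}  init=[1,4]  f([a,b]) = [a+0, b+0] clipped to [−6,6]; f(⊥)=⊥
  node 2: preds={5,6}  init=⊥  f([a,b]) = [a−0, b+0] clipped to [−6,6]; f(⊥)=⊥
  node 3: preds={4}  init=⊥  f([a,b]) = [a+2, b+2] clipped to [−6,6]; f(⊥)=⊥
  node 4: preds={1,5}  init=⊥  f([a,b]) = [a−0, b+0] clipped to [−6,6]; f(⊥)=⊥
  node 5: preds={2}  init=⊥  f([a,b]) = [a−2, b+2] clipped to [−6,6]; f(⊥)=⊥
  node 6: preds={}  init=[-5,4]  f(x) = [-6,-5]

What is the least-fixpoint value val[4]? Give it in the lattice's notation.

[-6,6]

Trace (12 dequeues):
  [1] u=0 | in ⊥ | out [0,5] | ==
  [2] u=1 | in ⊥ | out [1,4] | ==
  [3] u=2 | in [-5,4] | out [-5,4] | prev ⊥ | push {}
  [4] u=3 | in ⊥ | out ⊥ | ==
  [5] u=4 | in [1,4] | out [1,4] | prev ⊥ | push {3}
  [6] u=5 | in [-5,4] | out [-6,6] | prev ⊥ | push {2,4}
  [7] u=6 | in ⊥ | out [-6,4] | prev [-5,4] | push {}
  [8] u=3 | in [1,4] | out [3,6] | prev ⊥ | push {}
  [9] u=2 | in [-6,6] | out [-6,6] | prev [-5,4] | push {5}
  [10] u=4 | in [-6,6] | out [-6,6] | prev [1,4] | push {3}
  [11] u=5 | in [-6,6] | out [-6,6] | ==
  [12] u=3 | in [-6,6] | out [-4,6] | prev [3,6] | push {}

Converged values:
  [0] [0,5]
  [1] [1,4]
  [2] [-6,6]
  [3] [-4,6]
  [4] [-6,6]
  [5] [-6,6]
  [6] [-6,4]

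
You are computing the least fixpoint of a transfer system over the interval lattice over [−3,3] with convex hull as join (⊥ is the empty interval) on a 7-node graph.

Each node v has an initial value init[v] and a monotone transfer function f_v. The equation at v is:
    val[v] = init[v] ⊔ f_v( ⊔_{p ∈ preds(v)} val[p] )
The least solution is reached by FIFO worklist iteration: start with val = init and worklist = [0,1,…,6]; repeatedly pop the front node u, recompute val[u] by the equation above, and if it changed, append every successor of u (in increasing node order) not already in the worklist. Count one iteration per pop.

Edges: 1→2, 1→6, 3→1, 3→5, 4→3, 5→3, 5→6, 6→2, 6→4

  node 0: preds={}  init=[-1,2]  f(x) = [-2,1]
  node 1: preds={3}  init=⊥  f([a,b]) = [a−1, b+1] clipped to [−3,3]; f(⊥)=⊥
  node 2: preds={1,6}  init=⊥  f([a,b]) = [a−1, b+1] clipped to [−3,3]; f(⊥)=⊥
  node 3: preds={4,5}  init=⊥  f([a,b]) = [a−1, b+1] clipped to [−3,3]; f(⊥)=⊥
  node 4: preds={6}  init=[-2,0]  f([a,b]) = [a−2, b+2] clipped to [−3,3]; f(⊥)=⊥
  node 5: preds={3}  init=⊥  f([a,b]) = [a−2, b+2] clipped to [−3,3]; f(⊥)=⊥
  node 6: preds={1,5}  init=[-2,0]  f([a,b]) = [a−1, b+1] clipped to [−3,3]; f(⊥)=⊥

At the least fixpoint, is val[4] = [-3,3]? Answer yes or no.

Iteration log — 17 steps:
  step 1. node 0  ⊔preds=⊥  new=[-2,2]  old=[-1,2]  +wl: 
  step 2. node 1  ⊔preds=⊥  new=⊥  stable
  step 3. node 2  ⊔preds=[-2,0]  new=[-3,1]  old=⊥  +wl: 
  step 4. node 3  ⊔preds=[-2,0]  new=[-3,1]  old=⊥  +wl: 1
  step 5. node 4  ⊔preds=[-2,0]  new=[-3,2]  old=[-2,0]  +wl: 3
  step 6. node 5  ⊔preds=[-3,1]  new=[-3,3]  old=⊥  +wl: 
  step 7. node 6  ⊔preds=[-3,3]  new=[-3,3]  old=[-2,0]  +wl: 2,4
  step 8. node 1  ⊔preds=[-3,1]  new=[-3,2]  old=⊥  +wl: 6
  step 9. node 3  ⊔preds=[-3,3]  new=[-3,3]  old=[-3,1]  +wl: 1,5
  step 10. node 2  ⊔preds=[-3,3]  new=[-3,3]  old=[-3,1]  +wl: 
  step 11. node 4  ⊔preds=[-3,3]  new=[-3,3]  old=[-3,2]  +wl: 3
  step 12. node 6  ⊔preds=[-3,3]  new=[-3,3]  stable
  step 13. node 1  ⊔preds=[-3,3]  new=[-3,3]  old=[-3,2]  +wl: 2,6
  step 14. node 5  ⊔preds=[-3,3]  new=[-3,3]  stable
  step 15. node 3  ⊔preds=[-3,3]  new=[-3,3]  stable
  step 16. node 2  ⊔preds=[-3,3]  new=[-3,3]  stable
  step 17. node 6  ⊔preds=[-3,3]  new=[-3,3]  stable

Least fixpoint reached:
  node 0: [-2,2]
  node 1: [-3,3]
  node 2: [-3,3]
  node 3: [-3,3]
  node 4: [-3,3]
  node 5: [-3,3]
  node 6: [-3,3]

yes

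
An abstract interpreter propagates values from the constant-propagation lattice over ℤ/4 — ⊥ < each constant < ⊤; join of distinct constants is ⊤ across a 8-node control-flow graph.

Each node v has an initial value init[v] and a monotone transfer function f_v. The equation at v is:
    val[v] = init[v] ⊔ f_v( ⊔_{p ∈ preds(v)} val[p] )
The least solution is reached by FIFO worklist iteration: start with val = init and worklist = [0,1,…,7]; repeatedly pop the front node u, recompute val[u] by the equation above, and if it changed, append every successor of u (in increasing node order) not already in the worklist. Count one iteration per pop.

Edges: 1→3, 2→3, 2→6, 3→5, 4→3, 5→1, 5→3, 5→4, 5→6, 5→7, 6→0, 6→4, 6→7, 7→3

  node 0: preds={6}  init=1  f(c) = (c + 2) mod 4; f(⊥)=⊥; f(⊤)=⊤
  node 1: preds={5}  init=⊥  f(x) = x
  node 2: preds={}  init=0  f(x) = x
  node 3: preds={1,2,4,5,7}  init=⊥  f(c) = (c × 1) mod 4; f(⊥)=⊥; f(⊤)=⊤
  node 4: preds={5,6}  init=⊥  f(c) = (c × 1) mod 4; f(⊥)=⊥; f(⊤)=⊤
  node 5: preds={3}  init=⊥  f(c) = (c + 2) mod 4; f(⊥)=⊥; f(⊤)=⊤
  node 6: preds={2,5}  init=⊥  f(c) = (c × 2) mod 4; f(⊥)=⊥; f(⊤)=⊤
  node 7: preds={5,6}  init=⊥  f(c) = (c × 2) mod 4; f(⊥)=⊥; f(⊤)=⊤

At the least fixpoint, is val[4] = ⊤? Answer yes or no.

yes

Iteration log — 19 steps:
  step 1. node 0  ⊔preds=⊥  new=1  stable
  step 2. node 1  ⊔preds=⊥  new=⊥  stable
  step 3. node 2  ⊔preds=⊥  new=0  stable
  step 4. node 3  ⊔preds=0  new=0  old=⊥  +wl: 
  step 5. node 4  ⊔preds=⊥  new=⊥  stable
  step 6. node 5  ⊔preds=0  new=2  old=⊥  +wl: 1,3,4
  step 7. node 6  ⊔preds=⊤  new=⊤  old=⊥  +wl: 0
  step 8. node 7  ⊔preds=⊤  new=⊤  old=⊥  +wl: 
  step 9. node 1  ⊔preds=2  new=2  old=⊥  +wl: 
  step 10. node 3  ⊔preds=⊤  new=⊤  old=0  +wl: 5
  step 11. node 4  ⊔preds=⊤  new=⊤  old=⊥  +wl: 3
  step 12. node 0  ⊔preds=⊤  new=⊤  old=1  +wl: 
  step 13. node 5  ⊔preds=⊤  new=⊤  old=2  +wl: 1,4,6,7
  step 14. node 3  ⊔preds=⊤  new=⊤  stable
  step 15. node 1  ⊔preds=⊤  new=⊤  old=2  +wl: 3
  step 16. node 4  ⊔preds=⊤  new=⊤  stable
  step 17. node 6  ⊔preds=⊤  new=⊤  stable
  step 18. node 7  ⊔preds=⊤  new=⊤  stable
  step 19. node 3  ⊔preds=⊤  new=⊤  stable

Least fixpoint reached:
  node 0: ⊤
  node 1: ⊤
  node 2: 0
  node 3: ⊤
  node 4: ⊤
  node 5: ⊤
  node 6: ⊤
  node 7: ⊤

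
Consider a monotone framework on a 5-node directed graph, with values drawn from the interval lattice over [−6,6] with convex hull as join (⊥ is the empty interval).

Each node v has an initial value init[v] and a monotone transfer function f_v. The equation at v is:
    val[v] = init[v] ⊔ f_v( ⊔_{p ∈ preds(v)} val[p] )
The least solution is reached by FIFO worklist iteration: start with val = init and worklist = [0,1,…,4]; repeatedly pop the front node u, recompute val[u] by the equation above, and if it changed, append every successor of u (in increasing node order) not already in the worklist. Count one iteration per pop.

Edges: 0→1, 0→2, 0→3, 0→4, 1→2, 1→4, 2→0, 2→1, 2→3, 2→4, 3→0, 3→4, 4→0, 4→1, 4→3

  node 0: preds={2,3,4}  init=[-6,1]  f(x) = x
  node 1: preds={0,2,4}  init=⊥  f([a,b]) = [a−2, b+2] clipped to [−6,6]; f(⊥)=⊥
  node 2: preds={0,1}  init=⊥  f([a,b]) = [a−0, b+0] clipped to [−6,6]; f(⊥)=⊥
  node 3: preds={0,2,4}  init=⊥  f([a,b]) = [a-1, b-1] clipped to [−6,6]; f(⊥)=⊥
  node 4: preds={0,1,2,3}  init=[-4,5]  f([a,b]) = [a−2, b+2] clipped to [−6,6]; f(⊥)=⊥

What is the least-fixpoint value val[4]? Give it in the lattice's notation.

Iteration log — 10 steps:
  step 1. node 0  ⊔preds=[-4,5]  new=[-6,5]  old=[-6,1]  +wl: 
  step 2. node 1  ⊔preds=[-6,5]  new=[-6,6]  old=⊥  +wl: 
  step 3. node 2  ⊔preds=[-6,6]  new=[-6,6]  old=⊥  +wl: 0,1
  step 4. node 3  ⊔preds=[-6,6]  new=[-6,5]  old=⊥  +wl: 
  step 5. node 4  ⊔preds=[-6,6]  new=[-6,6]  old=[-4,5]  +wl: 3
  step 6. node 0  ⊔preds=[-6,6]  new=[-6,6]  old=[-6,5]  +wl: 2,4
  step 7. node 1  ⊔preds=[-6,6]  new=[-6,6]  stable
  step 8. node 3  ⊔preds=[-6,6]  new=[-6,5]  stable
  step 9. node 2  ⊔preds=[-6,6]  new=[-6,6]  stable
  step 10. node 4  ⊔preds=[-6,6]  new=[-6,6]  stable

Least fixpoint reached:
  node 0: [-6,6]
  node 1: [-6,6]
  node 2: [-6,6]
  node 3: [-6,5]
  node 4: [-6,6]

[-6,6]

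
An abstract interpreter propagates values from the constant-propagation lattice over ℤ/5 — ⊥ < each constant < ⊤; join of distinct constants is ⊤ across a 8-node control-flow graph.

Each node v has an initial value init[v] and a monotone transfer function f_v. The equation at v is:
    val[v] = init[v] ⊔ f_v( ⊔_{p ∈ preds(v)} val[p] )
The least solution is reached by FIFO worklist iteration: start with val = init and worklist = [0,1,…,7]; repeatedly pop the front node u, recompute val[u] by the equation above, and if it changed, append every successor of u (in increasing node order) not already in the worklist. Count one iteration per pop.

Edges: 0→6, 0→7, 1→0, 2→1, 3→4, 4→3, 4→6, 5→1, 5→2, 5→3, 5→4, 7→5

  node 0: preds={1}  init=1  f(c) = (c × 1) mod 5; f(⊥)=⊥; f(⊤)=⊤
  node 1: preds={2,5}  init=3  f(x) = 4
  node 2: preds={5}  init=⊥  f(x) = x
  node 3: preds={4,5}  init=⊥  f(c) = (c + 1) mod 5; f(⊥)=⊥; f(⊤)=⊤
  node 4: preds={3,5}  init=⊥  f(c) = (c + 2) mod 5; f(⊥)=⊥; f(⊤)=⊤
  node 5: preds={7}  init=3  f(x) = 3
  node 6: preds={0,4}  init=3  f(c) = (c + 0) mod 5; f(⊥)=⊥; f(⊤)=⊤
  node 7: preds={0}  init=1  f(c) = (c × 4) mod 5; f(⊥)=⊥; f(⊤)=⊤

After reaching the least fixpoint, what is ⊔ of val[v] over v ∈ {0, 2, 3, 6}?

Iteration log — 13 steps:
  step 1. node 0  ⊔preds=3  new=⊤  old=1  +wl: 
  step 2. node 1  ⊔preds=3  new=⊤  old=3  +wl: 0
  step 3. node 2  ⊔preds=3  new=3  old=⊥  +wl: 1
  step 4. node 3  ⊔preds=3  new=4  old=⊥  +wl: 
  step 5. node 4  ⊔preds=⊤  new=⊤  old=⊥  +wl: 3
  step 6. node 5  ⊔preds=1  new=3  stable
  step 7. node 6  ⊔preds=⊤  new=⊤  old=3  +wl: 
  step 8. node 7  ⊔preds=⊤  new=⊤  old=1  +wl: 5
  step 9. node 0  ⊔preds=⊤  new=⊤  stable
  step 10. node 1  ⊔preds=3  new=⊤  stable
  step 11. node 3  ⊔preds=⊤  new=⊤  old=4  +wl: 4
  step 12. node 5  ⊔preds=⊤  new=3  stable
  step 13. node 4  ⊔preds=⊤  new=⊤  stable

Least fixpoint reached:
  node 0: ⊤
  node 1: ⊤
  node 2: 3
  node 3: ⊤
  node 4: ⊤
  node 5: 3
  node 6: ⊤
  node 7: ⊤

⊤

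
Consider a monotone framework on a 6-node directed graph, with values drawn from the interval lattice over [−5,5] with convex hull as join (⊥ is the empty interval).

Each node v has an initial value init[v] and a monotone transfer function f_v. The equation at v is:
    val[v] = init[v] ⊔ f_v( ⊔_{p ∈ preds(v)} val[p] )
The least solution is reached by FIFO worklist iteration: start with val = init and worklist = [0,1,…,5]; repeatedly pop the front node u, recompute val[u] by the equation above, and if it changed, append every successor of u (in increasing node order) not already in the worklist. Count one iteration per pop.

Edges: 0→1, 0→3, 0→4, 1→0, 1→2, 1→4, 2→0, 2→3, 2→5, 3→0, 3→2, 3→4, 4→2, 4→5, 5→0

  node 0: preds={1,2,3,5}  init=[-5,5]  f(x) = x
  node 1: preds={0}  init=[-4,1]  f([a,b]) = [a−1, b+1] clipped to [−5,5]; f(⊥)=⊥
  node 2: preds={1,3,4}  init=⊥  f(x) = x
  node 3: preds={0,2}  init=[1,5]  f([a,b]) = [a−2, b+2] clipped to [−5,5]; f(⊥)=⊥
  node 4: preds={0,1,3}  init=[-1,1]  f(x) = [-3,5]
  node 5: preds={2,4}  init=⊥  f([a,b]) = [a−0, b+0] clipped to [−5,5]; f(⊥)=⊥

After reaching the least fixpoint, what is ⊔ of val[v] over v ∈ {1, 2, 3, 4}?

Worklist (8 pops):
  #1 pop 0: in=[-4,5] → [-5,5] (no change)
  #2 pop 1: in=[-5,5] → [-5,5] (was [-4,1]); enqueue [0]
  #3 pop 2: in=[-5,5] → [-5,5] (was ⊥); enqueue []
  #4 pop 3: in=[-5,5] → [-5,5] (was [1,5]); enqueue [2]
  #5 pop 4: in=[-5,5] → [-3,5] (was [-1,1]); enqueue []
  #6 pop 5: in=[-5,5] → [-5,5] (was ⊥); enqueue []
  #7 pop 0: in=[-5,5] → [-5,5] (no change)
  #8 pop 2: in=[-5,5] → [-5,5] (no change)

Fixpoint:
  val[0] = [-5,5]
  val[1] = [-5,5]
  val[2] = [-5,5]
  val[3] = [-5,5]
  val[4] = [-3,5]
  val[5] = [-5,5]

[-5,5]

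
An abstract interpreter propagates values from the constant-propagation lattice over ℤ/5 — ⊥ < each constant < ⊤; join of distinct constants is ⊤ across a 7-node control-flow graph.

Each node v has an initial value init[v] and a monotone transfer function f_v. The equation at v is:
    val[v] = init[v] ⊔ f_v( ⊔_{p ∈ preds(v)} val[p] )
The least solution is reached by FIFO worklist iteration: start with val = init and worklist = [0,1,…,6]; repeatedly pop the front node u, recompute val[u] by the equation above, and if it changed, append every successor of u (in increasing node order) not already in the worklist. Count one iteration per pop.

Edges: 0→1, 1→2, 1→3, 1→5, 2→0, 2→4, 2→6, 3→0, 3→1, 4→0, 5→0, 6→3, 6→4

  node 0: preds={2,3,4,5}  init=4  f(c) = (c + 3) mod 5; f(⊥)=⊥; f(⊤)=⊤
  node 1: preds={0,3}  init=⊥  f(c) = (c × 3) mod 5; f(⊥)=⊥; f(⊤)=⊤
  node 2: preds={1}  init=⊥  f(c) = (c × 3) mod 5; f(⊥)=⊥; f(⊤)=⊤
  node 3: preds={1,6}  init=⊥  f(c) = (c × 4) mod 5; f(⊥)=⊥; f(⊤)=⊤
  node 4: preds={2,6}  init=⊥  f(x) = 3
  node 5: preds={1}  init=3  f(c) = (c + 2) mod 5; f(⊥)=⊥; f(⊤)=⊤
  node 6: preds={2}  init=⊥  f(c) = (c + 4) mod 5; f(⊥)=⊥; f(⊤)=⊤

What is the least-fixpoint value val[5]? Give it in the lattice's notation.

⊤

Trace (11 dequeues):
  [1] u=0 | in 3 | out ⊤ | prev 4 | push {}
  [2] u=1 | in ⊤ | out ⊤ | prev ⊥ | push {}
  [3] u=2 | in ⊤ | out ⊤ | prev ⊥ | push {0}
  [4] u=3 | in ⊤ | out ⊤ | prev ⊥ | push {1}
  [5] u=4 | in ⊤ | out 3 | prev ⊥ | push {}
  [6] u=5 | in ⊤ | out ⊤ | prev 3 | push {}
  [7] u=6 | in ⊤ | out ⊤ | prev ⊥ | push {3,4}
  [8] u=0 | in ⊤ | out ⊤ | ==
  [9] u=1 | in ⊤ | out ⊤ | ==
  [10] u=3 | in ⊤ | out ⊤ | ==
  [11] u=4 | in ⊤ | out 3 | ==

Converged values:
  [0] ⊤
  [1] ⊤
  [2] ⊤
  [3] ⊤
  [4] 3
  [5] ⊤
  [6] ⊤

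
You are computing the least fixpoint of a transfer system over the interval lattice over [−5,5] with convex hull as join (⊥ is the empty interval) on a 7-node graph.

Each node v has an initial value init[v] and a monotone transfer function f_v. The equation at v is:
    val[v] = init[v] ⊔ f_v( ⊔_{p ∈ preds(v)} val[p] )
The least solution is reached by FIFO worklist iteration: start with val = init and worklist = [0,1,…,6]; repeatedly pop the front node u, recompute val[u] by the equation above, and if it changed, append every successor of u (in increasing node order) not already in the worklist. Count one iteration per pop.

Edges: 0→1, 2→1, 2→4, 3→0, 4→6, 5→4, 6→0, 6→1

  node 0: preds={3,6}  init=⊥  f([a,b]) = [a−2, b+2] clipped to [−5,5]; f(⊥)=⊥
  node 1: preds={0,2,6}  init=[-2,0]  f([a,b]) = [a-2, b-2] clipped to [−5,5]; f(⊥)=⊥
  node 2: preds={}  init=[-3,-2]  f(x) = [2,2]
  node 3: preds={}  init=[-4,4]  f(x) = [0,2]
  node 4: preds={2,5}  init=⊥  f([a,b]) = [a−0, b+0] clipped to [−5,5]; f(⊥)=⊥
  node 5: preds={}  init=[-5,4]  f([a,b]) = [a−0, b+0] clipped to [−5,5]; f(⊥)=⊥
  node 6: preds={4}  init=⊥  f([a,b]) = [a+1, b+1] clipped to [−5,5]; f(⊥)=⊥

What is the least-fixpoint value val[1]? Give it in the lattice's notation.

[-5,3]

Iteration log — 9 steps:
  step 1. node 0  ⊔preds=[-4,4]  new=[-5,5]  old=⊥  +wl: 
  step 2. node 1  ⊔preds=[-5,5]  new=[-5,3]  old=[-2,0]  +wl: 
  step 3. node 2  ⊔preds=⊥  new=[-3,2]  old=[-3,-2]  +wl: 1
  step 4. node 3  ⊔preds=⊥  new=[-4,4]  stable
  step 5. node 4  ⊔preds=[-5,4]  new=[-5,4]  old=⊥  +wl: 
  step 6. node 5  ⊔preds=⊥  new=[-5,4]  stable
  step 7. node 6  ⊔preds=[-5,4]  new=[-4,5]  old=⊥  +wl: 0
  step 8. node 1  ⊔preds=[-5,5]  new=[-5,3]  stable
  step 9. node 0  ⊔preds=[-4,5]  new=[-5,5]  stable

Least fixpoint reached:
  node 0: [-5,5]
  node 1: [-5,3]
  node 2: [-3,2]
  node 3: [-4,4]
  node 4: [-5,4]
  node 5: [-5,4]
  node 6: [-4,5]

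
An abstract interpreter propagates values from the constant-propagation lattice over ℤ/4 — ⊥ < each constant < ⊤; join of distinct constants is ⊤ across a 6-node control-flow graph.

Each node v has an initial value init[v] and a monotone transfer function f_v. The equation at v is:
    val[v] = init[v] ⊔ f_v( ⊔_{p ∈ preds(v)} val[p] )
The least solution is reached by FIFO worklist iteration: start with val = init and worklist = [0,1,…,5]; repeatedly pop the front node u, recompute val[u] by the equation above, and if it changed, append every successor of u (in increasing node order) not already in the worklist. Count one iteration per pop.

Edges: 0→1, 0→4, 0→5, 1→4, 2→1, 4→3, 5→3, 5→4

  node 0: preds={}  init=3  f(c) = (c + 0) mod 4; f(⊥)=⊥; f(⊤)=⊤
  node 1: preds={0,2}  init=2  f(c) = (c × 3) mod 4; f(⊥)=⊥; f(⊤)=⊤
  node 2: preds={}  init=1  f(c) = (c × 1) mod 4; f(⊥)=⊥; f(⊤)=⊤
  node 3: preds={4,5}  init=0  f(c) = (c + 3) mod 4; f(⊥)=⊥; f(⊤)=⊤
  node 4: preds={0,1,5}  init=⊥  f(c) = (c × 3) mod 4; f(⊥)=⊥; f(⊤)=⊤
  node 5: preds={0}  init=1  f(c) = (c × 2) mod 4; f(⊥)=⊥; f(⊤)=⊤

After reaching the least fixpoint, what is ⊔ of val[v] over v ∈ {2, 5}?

Iteration log — 8 steps:
  step 1. node 0  ⊔preds=⊥  new=3  stable
  step 2. node 1  ⊔preds=⊤  new=⊤  old=2  +wl: 
  step 3. node 2  ⊔preds=⊥  new=1  stable
  step 4. node 3  ⊔preds=1  new=0  stable
  step 5. node 4  ⊔preds=⊤  new=⊤  old=⊥  +wl: 3
  step 6. node 5  ⊔preds=3  new=⊤  old=1  +wl: 4
  step 7. node 3  ⊔preds=⊤  new=⊤  old=0  +wl: 
  step 8. node 4  ⊔preds=⊤  new=⊤  stable

Least fixpoint reached:
  node 0: 3
  node 1: ⊤
  node 2: 1
  node 3: ⊤
  node 4: ⊤
  node 5: ⊤

⊤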